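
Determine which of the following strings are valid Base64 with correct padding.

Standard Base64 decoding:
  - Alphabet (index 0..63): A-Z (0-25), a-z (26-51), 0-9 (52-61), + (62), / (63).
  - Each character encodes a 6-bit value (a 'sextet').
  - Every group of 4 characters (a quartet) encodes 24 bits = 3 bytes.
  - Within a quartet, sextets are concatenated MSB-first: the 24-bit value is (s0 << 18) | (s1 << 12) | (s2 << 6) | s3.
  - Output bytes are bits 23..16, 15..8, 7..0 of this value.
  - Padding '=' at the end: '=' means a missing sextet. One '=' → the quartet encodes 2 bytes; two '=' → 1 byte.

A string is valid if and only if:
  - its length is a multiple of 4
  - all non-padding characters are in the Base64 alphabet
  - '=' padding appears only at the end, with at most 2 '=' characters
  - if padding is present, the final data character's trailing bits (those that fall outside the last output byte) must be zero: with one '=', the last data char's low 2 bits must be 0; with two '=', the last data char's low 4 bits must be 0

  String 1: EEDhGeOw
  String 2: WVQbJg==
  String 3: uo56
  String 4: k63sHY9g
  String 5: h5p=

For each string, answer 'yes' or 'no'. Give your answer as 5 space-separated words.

Answer: yes yes yes yes no

Derivation:
String 1: 'EEDhGeOw' → valid
String 2: 'WVQbJg==' → valid
String 3: 'uo56' → valid
String 4: 'k63sHY9g' → valid
String 5: 'h5p=' → invalid (bad trailing bits)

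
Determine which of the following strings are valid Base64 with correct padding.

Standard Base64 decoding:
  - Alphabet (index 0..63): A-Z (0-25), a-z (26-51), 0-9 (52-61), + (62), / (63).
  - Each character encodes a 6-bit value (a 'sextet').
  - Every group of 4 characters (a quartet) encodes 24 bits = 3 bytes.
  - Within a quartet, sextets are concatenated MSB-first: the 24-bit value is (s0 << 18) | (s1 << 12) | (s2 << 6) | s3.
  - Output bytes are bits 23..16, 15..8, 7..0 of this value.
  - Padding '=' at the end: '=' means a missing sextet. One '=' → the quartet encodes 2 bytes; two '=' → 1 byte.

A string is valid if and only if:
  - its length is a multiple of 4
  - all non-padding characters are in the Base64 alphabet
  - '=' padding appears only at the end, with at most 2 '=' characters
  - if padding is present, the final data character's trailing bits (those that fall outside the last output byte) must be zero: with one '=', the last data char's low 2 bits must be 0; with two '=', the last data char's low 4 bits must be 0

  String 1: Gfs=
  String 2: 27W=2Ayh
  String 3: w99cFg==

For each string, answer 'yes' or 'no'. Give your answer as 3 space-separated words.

String 1: 'Gfs=' → valid
String 2: '27W=2Ayh' → invalid (bad char(s): ['=']; '=' in middle)
String 3: 'w99cFg==' → valid

Answer: yes no yes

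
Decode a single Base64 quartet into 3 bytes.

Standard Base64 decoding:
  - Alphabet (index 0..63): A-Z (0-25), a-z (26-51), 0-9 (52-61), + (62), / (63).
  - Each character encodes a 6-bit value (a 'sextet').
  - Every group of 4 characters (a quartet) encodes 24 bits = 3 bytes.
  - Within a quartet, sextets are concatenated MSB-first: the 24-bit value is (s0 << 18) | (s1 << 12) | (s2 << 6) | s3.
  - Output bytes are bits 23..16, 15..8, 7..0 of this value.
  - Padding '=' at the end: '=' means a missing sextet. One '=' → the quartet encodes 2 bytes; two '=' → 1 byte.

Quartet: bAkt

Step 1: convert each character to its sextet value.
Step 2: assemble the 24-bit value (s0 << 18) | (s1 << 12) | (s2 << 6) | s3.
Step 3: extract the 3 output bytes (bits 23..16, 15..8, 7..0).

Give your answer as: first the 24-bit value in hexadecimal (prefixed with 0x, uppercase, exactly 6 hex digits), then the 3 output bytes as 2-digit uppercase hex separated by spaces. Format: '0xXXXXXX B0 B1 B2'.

Answer: 0x6C092D 6C 09 2D

Derivation:
Sextets: b=27, A=0, k=36, t=45
24-bit: (27<<18) | (0<<12) | (36<<6) | 45
      = 0x6C0000 | 0x000000 | 0x000900 | 0x00002D
      = 0x6C092D
Bytes: (v>>16)&0xFF=6C, (v>>8)&0xFF=09, v&0xFF=2D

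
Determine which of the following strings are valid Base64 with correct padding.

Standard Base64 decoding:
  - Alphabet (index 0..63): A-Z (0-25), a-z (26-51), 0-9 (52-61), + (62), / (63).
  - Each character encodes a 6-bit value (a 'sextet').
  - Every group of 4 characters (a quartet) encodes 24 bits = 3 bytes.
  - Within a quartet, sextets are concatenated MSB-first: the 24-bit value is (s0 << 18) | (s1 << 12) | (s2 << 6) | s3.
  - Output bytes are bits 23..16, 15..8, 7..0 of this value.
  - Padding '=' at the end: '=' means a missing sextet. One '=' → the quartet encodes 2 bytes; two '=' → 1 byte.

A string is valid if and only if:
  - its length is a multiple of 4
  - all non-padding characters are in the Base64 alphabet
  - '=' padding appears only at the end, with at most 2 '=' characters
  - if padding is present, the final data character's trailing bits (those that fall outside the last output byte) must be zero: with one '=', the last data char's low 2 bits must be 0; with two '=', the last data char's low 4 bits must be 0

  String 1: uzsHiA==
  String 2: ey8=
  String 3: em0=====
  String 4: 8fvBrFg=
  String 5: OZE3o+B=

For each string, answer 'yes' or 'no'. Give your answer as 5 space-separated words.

String 1: 'uzsHiA==' → valid
String 2: 'ey8=' → valid
String 3: 'em0=====' → invalid (5 pad chars (max 2))
String 4: '8fvBrFg=' → valid
String 5: 'OZE3o+B=' → invalid (bad trailing bits)

Answer: yes yes no yes no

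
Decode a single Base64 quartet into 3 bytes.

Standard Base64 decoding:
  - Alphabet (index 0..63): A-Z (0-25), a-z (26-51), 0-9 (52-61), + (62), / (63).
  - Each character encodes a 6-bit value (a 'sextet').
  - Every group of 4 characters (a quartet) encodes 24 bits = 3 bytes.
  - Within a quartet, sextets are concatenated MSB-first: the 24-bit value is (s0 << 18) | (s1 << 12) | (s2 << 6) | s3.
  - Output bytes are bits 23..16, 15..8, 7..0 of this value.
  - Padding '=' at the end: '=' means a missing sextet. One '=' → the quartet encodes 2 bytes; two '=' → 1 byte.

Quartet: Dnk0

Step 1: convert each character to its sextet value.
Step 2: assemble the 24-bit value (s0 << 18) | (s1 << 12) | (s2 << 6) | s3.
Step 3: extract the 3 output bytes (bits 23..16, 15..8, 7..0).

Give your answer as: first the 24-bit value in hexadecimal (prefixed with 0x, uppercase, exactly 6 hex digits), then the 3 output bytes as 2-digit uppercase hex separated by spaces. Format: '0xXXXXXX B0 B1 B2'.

Answer: 0x0E7934 0E 79 34

Derivation:
Sextets: D=3, n=39, k=36, 0=52
24-bit: (3<<18) | (39<<12) | (36<<6) | 52
      = 0x0C0000 | 0x027000 | 0x000900 | 0x000034
      = 0x0E7934
Bytes: (v>>16)&0xFF=0E, (v>>8)&0xFF=79, v&0xFF=34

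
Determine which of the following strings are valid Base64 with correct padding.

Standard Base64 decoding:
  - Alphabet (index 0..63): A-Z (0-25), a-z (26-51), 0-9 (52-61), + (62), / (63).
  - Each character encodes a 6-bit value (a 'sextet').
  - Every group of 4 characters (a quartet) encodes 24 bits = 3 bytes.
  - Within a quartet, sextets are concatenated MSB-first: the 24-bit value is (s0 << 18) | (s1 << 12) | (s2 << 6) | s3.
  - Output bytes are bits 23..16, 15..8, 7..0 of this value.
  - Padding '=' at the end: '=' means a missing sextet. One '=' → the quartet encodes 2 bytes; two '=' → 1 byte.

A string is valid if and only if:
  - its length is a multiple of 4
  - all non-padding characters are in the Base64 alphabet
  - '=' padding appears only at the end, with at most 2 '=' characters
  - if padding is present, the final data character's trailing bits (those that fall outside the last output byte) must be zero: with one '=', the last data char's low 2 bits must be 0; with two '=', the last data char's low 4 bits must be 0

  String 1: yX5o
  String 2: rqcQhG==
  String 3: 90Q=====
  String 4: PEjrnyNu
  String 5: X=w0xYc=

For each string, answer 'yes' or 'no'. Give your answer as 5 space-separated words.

Answer: yes no no yes no

Derivation:
String 1: 'yX5o' → valid
String 2: 'rqcQhG==' → invalid (bad trailing bits)
String 3: '90Q=====' → invalid (5 pad chars (max 2))
String 4: 'PEjrnyNu' → valid
String 5: 'X=w0xYc=' → invalid (bad char(s): ['=']; '=' in middle)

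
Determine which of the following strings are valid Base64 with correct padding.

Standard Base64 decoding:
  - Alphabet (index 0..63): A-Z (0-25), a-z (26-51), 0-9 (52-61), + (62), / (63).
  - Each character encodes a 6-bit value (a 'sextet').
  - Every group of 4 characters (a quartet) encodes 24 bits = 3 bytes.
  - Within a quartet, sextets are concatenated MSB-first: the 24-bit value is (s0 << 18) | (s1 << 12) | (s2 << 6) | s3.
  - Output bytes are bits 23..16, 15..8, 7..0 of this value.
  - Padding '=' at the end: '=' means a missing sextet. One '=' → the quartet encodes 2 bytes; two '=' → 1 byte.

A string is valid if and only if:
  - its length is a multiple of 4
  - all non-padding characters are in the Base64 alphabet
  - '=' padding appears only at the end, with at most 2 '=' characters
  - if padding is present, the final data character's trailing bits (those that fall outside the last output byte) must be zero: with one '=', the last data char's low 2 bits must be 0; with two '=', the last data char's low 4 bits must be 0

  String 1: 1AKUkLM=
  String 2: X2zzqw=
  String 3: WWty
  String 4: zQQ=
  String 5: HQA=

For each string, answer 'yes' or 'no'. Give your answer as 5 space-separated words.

Answer: yes no yes yes yes

Derivation:
String 1: '1AKUkLM=' → valid
String 2: 'X2zzqw=' → invalid (len=7 not mult of 4)
String 3: 'WWty' → valid
String 4: 'zQQ=' → valid
String 5: 'HQA=' → valid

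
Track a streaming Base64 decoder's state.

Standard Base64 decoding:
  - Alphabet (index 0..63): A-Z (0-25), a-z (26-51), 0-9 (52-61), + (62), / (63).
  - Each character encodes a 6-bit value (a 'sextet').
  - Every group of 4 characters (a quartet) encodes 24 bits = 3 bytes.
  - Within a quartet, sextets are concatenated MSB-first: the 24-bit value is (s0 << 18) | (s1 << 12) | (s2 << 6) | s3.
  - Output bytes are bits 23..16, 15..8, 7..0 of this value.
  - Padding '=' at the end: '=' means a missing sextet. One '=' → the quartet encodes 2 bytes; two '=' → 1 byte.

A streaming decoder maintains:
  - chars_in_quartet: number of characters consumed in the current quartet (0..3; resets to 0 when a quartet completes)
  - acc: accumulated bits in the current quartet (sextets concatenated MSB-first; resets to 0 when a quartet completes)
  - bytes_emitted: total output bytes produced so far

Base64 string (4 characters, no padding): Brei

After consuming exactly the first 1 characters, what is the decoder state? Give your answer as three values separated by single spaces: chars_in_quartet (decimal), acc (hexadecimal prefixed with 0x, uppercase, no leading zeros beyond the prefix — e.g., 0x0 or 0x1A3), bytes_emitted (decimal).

Answer: 1 0x1 0

Derivation:
After char 0 ('B'=1): chars_in_quartet=1 acc=0x1 bytes_emitted=0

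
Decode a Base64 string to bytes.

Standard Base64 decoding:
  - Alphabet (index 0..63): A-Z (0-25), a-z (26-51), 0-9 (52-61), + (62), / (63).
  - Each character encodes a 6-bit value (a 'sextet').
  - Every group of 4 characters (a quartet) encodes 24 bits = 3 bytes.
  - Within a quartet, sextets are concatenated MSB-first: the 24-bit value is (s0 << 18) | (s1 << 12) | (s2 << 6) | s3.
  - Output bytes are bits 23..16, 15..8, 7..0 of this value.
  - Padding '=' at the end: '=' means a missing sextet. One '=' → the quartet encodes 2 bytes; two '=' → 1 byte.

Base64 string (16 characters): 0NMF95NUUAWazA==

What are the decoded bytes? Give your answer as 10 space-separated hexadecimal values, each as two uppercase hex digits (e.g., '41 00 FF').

Answer: D0 D3 05 F7 93 54 50 05 9A CC

Derivation:
After char 0 ('0'=52): chars_in_quartet=1 acc=0x34 bytes_emitted=0
After char 1 ('N'=13): chars_in_quartet=2 acc=0xD0D bytes_emitted=0
After char 2 ('M'=12): chars_in_quartet=3 acc=0x3434C bytes_emitted=0
After char 3 ('F'=5): chars_in_quartet=4 acc=0xD0D305 -> emit D0 D3 05, reset; bytes_emitted=3
After char 4 ('9'=61): chars_in_quartet=1 acc=0x3D bytes_emitted=3
After char 5 ('5'=57): chars_in_quartet=2 acc=0xF79 bytes_emitted=3
After char 6 ('N'=13): chars_in_quartet=3 acc=0x3DE4D bytes_emitted=3
After char 7 ('U'=20): chars_in_quartet=4 acc=0xF79354 -> emit F7 93 54, reset; bytes_emitted=6
After char 8 ('U'=20): chars_in_quartet=1 acc=0x14 bytes_emitted=6
After char 9 ('A'=0): chars_in_quartet=2 acc=0x500 bytes_emitted=6
After char 10 ('W'=22): chars_in_quartet=3 acc=0x14016 bytes_emitted=6
After char 11 ('a'=26): chars_in_quartet=4 acc=0x50059A -> emit 50 05 9A, reset; bytes_emitted=9
After char 12 ('z'=51): chars_in_quartet=1 acc=0x33 bytes_emitted=9
After char 13 ('A'=0): chars_in_quartet=2 acc=0xCC0 bytes_emitted=9
Padding '==': partial quartet acc=0xCC0 -> emit CC; bytes_emitted=10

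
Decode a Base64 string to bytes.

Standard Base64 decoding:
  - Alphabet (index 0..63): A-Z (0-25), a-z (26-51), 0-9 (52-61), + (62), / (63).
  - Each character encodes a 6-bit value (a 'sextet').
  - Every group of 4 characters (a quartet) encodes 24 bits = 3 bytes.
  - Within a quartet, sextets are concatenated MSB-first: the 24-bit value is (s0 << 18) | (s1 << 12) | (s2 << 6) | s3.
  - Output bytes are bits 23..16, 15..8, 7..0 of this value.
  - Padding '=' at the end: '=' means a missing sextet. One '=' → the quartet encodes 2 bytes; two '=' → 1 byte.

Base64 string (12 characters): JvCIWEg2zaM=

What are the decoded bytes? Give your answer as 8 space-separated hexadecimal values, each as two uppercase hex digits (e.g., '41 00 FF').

Answer: 26 F0 88 58 48 36 CD A3

Derivation:
After char 0 ('J'=9): chars_in_quartet=1 acc=0x9 bytes_emitted=0
After char 1 ('v'=47): chars_in_quartet=2 acc=0x26F bytes_emitted=0
After char 2 ('C'=2): chars_in_quartet=3 acc=0x9BC2 bytes_emitted=0
After char 3 ('I'=8): chars_in_quartet=4 acc=0x26F088 -> emit 26 F0 88, reset; bytes_emitted=3
After char 4 ('W'=22): chars_in_quartet=1 acc=0x16 bytes_emitted=3
After char 5 ('E'=4): chars_in_quartet=2 acc=0x584 bytes_emitted=3
After char 6 ('g'=32): chars_in_quartet=3 acc=0x16120 bytes_emitted=3
After char 7 ('2'=54): chars_in_quartet=4 acc=0x584836 -> emit 58 48 36, reset; bytes_emitted=6
After char 8 ('z'=51): chars_in_quartet=1 acc=0x33 bytes_emitted=6
After char 9 ('a'=26): chars_in_quartet=2 acc=0xCDA bytes_emitted=6
After char 10 ('M'=12): chars_in_quartet=3 acc=0x3368C bytes_emitted=6
Padding '=': partial quartet acc=0x3368C -> emit CD A3; bytes_emitted=8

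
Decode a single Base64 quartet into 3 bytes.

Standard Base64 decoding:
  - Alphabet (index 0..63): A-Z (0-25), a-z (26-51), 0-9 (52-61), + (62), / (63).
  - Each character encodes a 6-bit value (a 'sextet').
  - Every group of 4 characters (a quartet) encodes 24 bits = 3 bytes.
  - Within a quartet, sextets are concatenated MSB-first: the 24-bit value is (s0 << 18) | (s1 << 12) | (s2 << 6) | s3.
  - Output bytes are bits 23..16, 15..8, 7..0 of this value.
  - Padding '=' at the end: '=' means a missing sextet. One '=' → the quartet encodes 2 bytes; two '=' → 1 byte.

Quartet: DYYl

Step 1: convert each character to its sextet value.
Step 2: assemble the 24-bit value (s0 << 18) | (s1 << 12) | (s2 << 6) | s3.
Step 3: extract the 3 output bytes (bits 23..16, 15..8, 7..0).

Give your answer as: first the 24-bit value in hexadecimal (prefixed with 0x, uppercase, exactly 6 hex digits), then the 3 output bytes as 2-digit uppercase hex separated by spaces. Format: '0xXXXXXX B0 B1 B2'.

Sextets: D=3, Y=24, Y=24, l=37
24-bit: (3<<18) | (24<<12) | (24<<6) | 37
      = 0x0C0000 | 0x018000 | 0x000600 | 0x000025
      = 0x0D8625
Bytes: (v>>16)&0xFF=0D, (v>>8)&0xFF=86, v&0xFF=25

Answer: 0x0D8625 0D 86 25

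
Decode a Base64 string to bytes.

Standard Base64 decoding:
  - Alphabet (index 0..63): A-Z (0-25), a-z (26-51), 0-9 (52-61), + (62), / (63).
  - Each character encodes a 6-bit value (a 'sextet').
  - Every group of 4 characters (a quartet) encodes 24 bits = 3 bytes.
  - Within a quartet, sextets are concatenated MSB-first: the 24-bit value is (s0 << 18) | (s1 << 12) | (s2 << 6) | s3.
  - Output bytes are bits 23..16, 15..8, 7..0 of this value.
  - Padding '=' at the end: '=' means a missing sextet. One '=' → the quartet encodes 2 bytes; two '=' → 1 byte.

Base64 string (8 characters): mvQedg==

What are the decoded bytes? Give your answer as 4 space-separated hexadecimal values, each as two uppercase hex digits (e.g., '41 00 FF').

After char 0 ('m'=38): chars_in_quartet=1 acc=0x26 bytes_emitted=0
After char 1 ('v'=47): chars_in_quartet=2 acc=0x9AF bytes_emitted=0
After char 2 ('Q'=16): chars_in_quartet=3 acc=0x26BD0 bytes_emitted=0
After char 3 ('e'=30): chars_in_quartet=4 acc=0x9AF41E -> emit 9A F4 1E, reset; bytes_emitted=3
After char 4 ('d'=29): chars_in_quartet=1 acc=0x1D bytes_emitted=3
After char 5 ('g'=32): chars_in_quartet=2 acc=0x760 bytes_emitted=3
Padding '==': partial quartet acc=0x760 -> emit 76; bytes_emitted=4

Answer: 9A F4 1E 76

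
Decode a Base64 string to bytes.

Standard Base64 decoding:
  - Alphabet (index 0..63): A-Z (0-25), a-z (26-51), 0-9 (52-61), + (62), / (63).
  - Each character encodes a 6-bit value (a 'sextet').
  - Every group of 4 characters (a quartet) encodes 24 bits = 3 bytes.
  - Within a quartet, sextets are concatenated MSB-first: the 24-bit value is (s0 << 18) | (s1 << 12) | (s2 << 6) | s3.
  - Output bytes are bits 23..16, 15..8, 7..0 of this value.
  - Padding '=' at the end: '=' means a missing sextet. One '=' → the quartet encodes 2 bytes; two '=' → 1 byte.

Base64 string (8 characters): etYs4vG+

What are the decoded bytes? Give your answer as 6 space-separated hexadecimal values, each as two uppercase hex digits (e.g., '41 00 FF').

After char 0 ('e'=30): chars_in_quartet=1 acc=0x1E bytes_emitted=0
After char 1 ('t'=45): chars_in_quartet=2 acc=0x7AD bytes_emitted=0
After char 2 ('Y'=24): chars_in_quartet=3 acc=0x1EB58 bytes_emitted=0
After char 3 ('s'=44): chars_in_quartet=4 acc=0x7AD62C -> emit 7A D6 2C, reset; bytes_emitted=3
After char 4 ('4'=56): chars_in_quartet=1 acc=0x38 bytes_emitted=3
After char 5 ('v'=47): chars_in_quartet=2 acc=0xE2F bytes_emitted=3
After char 6 ('G'=6): chars_in_quartet=3 acc=0x38BC6 bytes_emitted=3
After char 7 ('+'=62): chars_in_quartet=4 acc=0xE2F1BE -> emit E2 F1 BE, reset; bytes_emitted=6

Answer: 7A D6 2C E2 F1 BE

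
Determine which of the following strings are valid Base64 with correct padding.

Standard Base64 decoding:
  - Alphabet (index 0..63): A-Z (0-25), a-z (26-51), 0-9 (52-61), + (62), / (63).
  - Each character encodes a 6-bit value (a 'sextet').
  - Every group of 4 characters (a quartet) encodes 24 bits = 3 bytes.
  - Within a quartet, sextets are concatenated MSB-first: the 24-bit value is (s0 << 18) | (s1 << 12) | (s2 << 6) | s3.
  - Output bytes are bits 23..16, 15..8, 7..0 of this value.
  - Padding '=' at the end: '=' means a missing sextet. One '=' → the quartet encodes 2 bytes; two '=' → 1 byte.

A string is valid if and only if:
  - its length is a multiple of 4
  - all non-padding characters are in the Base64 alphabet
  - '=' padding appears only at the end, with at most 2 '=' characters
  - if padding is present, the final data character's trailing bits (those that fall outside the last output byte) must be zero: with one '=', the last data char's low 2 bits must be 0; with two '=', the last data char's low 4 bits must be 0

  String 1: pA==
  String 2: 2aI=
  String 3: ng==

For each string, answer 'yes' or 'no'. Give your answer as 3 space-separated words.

Answer: yes yes yes

Derivation:
String 1: 'pA==' → valid
String 2: '2aI=' → valid
String 3: 'ng==' → valid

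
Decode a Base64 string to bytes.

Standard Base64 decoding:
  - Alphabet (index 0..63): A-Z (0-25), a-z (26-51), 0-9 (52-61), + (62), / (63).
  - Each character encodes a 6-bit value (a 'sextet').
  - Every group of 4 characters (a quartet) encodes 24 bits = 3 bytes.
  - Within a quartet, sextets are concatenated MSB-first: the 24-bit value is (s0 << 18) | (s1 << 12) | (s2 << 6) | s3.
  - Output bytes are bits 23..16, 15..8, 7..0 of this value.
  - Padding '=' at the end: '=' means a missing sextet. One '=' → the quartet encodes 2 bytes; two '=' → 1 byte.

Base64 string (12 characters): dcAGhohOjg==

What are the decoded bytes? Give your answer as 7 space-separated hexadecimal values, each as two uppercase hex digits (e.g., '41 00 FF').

After char 0 ('d'=29): chars_in_quartet=1 acc=0x1D bytes_emitted=0
After char 1 ('c'=28): chars_in_quartet=2 acc=0x75C bytes_emitted=0
After char 2 ('A'=0): chars_in_quartet=3 acc=0x1D700 bytes_emitted=0
After char 3 ('G'=6): chars_in_quartet=4 acc=0x75C006 -> emit 75 C0 06, reset; bytes_emitted=3
After char 4 ('h'=33): chars_in_quartet=1 acc=0x21 bytes_emitted=3
After char 5 ('o'=40): chars_in_quartet=2 acc=0x868 bytes_emitted=3
After char 6 ('h'=33): chars_in_quartet=3 acc=0x21A21 bytes_emitted=3
After char 7 ('O'=14): chars_in_quartet=4 acc=0x86884E -> emit 86 88 4E, reset; bytes_emitted=6
After char 8 ('j'=35): chars_in_quartet=1 acc=0x23 bytes_emitted=6
After char 9 ('g'=32): chars_in_quartet=2 acc=0x8E0 bytes_emitted=6
Padding '==': partial quartet acc=0x8E0 -> emit 8E; bytes_emitted=7

Answer: 75 C0 06 86 88 4E 8E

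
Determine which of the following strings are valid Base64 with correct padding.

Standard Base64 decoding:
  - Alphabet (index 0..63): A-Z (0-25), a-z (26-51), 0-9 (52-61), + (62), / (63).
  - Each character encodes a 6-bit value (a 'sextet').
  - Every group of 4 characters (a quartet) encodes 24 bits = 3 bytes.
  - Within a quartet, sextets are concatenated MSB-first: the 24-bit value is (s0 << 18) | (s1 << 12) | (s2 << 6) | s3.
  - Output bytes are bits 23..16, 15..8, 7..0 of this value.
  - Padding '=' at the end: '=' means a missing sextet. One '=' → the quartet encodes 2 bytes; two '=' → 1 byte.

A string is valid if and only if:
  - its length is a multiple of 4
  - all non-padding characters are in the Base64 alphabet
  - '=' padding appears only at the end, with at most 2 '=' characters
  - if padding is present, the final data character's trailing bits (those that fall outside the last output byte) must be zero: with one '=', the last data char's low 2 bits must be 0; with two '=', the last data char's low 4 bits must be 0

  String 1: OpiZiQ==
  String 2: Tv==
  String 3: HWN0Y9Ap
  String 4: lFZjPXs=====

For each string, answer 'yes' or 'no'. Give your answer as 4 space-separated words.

String 1: 'OpiZiQ==' → valid
String 2: 'Tv==' → invalid (bad trailing bits)
String 3: 'HWN0Y9Ap' → valid
String 4: 'lFZjPXs=====' → invalid (5 pad chars (max 2))

Answer: yes no yes no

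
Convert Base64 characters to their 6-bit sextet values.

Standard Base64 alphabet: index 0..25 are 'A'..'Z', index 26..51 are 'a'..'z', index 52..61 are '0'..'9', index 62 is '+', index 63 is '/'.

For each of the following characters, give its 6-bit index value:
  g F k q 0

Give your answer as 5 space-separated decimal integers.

'g': a..z range, 26 + ord('g') − ord('a') = 32
'F': A..Z range, ord('F') − ord('A') = 5
'k': a..z range, 26 + ord('k') − ord('a') = 36
'q': a..z range, 26 + ord('q') − ord('a') = 42
'0': 0..9 range, 52 + ord('0') − ord('0') = 52

Answer: 32 5 36 42 52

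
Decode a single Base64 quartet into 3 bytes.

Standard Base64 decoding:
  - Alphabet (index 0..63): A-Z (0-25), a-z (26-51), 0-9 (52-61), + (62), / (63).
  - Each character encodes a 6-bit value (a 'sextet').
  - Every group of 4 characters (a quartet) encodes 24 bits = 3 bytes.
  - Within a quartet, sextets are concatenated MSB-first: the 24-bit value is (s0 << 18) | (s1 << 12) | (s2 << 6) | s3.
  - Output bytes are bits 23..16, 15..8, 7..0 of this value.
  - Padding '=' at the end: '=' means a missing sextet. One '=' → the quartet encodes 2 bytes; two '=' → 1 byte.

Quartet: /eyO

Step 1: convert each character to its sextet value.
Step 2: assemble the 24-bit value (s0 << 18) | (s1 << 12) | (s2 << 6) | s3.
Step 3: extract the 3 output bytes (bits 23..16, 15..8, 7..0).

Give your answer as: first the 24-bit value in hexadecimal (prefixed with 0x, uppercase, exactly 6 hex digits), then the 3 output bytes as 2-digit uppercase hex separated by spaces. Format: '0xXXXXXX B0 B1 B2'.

Sextets: /=63, e=30, y=50, O=14
24-bit: (63<<18) | (30<<12) | (50<<6) | 14
      = 0xFC0000 | 0x01E000 | 0x000C80 | 0x00000E
      = 0xFDEC8E
Bytes: (v>>16)&0xFF=FD, (v>>8)&0xFF=EC, v&0xFF=8E

Answer: 0xFDEC8E FD EC 8E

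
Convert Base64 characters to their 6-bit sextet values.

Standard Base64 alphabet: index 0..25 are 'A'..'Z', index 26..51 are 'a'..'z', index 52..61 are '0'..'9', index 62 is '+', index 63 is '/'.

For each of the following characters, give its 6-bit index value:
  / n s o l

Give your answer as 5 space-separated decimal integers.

Answer: 63 39 44 40 37

Derivation:
'/': index 63
'n': a..z range, 26 + ord('n') − ord('a') = 39
's': a..z range, 26 + ord('s') − ord('a') = 44
'o': a..z range, 26 + ord('o') − ord('a') = 40
'l': a..z range, 26 + ord('l') − ord('a') = 37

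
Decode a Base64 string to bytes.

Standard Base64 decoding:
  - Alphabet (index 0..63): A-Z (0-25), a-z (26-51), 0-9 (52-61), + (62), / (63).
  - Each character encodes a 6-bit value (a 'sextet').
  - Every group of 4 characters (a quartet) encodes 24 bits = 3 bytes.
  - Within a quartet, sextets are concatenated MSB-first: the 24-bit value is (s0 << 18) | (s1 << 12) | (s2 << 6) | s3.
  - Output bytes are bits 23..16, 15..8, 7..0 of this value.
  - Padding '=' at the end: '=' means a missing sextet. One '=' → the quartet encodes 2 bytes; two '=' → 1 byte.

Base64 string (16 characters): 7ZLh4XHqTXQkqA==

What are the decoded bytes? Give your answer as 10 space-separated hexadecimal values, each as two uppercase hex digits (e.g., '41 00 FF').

Answer: ED 92 E1 E1 71 EA 4D 74 24 A8

Derivation:
After char 0 ('7'=59): chars_in_quartet=1 acc=0x3B bytes_emitted=0
After char 1 ('Z'=25): chars_in_quartet=2 acc=0xED9 bytes_emitted=0
After char 2 ('L'=11): chars_in_quartet=3 acc=0x3B64B bytes_emitted=0
After char 3 ('h'=33): chars_in_quartet=4 acc=0xED92E1 -> emit ED 92 E1, reset; bytes_emitted=3
After char 4 ('4'=56): chars_in_quartet=1 acc=0x38 bytes_emitted=3
After char 5 ('X'=23): chars_in_quartet=2 acc=0xE17 bytes_emitted=3
After char 6 ('H'=7): chars_in_quartet=3 acc=0x385C7 bytes_emitted=3
After char 7 ('q'=42): chars_in_quartet=4 acc=0xE171EA -> emit E1 71 EA, reset; bytes_emitted=6
After char 8 ('T'=19): chars_in_quartet=1 acc=0x13 bytes_emitted=6
After char 9 ('X'=23): chars_in_quartet=2 acc=0x4D7 bytes_emitted=6
After char 10 ('Q'=16): chars_in_quartet=3 acc=0x135D0 bytes_emitted=6
After char 11 ('k'=36): chars_in_quartet=4 acc=0x4D7424 -> emit 4D 74 24, reset; bytes_emitted=9
After char 12 ('q'=42): chars_in_quartet=1 acc=0x2A bytes_emitted=9
After char 13 ('A'=0): chars_in_quartet=2 acc=0xA80 bytes_emitted=9
Padding '==': partial quartet acc=0xA80 -> emit A8; bytes_emitted=10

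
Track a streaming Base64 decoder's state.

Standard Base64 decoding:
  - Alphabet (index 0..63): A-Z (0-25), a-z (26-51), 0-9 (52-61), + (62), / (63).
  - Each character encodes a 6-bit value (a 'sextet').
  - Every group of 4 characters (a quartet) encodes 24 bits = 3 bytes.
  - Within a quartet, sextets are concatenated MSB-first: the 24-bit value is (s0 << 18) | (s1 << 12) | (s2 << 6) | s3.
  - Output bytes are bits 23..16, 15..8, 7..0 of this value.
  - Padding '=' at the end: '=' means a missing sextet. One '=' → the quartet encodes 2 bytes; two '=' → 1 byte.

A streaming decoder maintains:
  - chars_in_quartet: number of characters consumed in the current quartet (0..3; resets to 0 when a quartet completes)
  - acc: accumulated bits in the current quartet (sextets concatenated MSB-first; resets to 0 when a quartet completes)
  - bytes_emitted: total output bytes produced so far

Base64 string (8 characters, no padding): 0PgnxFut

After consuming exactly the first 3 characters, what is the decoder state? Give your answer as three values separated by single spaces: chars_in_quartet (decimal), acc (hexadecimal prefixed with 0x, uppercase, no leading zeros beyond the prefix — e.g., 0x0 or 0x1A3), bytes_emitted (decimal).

Answer: 3 0x343E0 0

Derivation:
After char 0 ('0'=52): chars_in_quartet=1 acc=0x34 bytes_emitted=0
After char 1 ('P'=15): chars_in_quartet=2 acc=0xD0F bytes_emitted=0
After char 2 ('g'=32): chars_in_quartet=3 acc=0x343E0 bytes_emitted=0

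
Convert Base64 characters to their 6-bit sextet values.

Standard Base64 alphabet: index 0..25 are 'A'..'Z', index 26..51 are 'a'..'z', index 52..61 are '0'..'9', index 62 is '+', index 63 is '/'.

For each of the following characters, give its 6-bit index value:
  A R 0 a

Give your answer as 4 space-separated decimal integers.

Answer: 0 17 52 26

Derivation:
'A': A..Z range, ord('A') − ord('A') = 0
'R': A..Z range, ord('R') − ord('A') = 17
'0': 0..9 range, 52 + ord('0') − ord('0') = 52
'a': a..z range, 26 + ord('a') − ord('a') = 26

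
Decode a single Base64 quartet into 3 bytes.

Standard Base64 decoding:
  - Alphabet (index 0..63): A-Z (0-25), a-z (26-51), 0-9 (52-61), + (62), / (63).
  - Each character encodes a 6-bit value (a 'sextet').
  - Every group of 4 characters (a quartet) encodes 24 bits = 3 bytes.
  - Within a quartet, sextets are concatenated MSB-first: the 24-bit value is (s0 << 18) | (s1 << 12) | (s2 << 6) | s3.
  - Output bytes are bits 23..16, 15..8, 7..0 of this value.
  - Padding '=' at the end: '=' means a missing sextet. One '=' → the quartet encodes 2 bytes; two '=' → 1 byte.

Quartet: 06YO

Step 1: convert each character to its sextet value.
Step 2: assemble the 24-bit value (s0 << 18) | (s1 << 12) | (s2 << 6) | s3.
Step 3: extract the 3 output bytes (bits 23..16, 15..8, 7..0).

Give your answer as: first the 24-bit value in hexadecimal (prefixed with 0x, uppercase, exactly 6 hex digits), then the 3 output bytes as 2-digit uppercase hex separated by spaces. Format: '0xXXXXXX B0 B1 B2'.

Answer: 0xD3A60E D3 A6 0E

Derivation:
Sextets: 0=52, 6=58, Y=24, O=14
24-bit: (52<<18) | (58<<12) | (24<<6) | 14
      = 0xD00000 | 0x03A000 | 0x000600 | 0x00000E
      = 0xD3A60E
Bytes: (v>>16)&0xFF=D3, (v>>8)&0xFF=A6, v&0xFF=0E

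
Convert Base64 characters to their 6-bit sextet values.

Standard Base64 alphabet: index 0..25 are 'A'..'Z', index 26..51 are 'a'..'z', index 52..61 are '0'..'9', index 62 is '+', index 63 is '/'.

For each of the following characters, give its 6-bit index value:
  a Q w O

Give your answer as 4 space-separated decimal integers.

'a': a..z range, 26 + ord('a') − ord('a') = 26
'Q': A..Z range, ord('Q') − ord('A') = 16
'w': a..z range, 26 + ord('w') − ord('a') = 48
'O': A..Z range, ord('O') − ord('A') = 14

Answer: 26 16 48 14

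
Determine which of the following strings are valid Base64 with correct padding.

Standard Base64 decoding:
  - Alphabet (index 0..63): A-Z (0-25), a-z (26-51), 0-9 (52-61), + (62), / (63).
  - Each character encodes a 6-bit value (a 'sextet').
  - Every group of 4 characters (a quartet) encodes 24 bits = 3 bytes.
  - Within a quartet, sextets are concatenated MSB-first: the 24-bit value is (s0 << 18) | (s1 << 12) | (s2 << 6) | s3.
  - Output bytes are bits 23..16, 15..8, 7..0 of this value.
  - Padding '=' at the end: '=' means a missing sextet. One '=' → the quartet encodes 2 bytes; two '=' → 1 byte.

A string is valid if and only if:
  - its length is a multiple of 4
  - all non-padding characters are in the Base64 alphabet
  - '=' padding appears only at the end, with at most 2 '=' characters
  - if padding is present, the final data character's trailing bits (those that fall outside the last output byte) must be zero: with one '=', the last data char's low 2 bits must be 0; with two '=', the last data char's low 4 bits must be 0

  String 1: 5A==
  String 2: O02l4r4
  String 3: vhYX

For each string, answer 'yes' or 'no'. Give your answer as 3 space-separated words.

String 1: '5A==' → valid
String 2: 'O02l4r4' → invalid (len=7 not mult of 4)
String 3: 'vhYX' → valid

Answer: yes no yes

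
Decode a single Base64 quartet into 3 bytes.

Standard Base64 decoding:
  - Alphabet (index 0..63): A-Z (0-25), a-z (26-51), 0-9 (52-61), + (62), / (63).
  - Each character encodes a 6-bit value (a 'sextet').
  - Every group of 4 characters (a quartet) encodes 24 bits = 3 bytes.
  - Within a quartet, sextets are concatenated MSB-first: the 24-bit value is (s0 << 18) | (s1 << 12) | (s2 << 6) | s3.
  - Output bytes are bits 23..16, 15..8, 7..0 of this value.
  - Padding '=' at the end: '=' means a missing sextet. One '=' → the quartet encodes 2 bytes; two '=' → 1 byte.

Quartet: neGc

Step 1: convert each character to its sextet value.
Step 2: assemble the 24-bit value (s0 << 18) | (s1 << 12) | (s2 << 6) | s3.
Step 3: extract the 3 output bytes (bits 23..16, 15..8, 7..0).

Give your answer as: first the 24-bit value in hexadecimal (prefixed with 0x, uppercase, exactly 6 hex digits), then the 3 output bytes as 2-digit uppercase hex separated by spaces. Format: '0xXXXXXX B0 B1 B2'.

Sextets: n=39, e=30, G=6, c=28
24-bit: (39<<18) | (30<<12) | (6<<6) | 28
      = 0x9C0000 | 0x01E000 | 0x000180 | 0x00001C
      = 0x9DE19C
Bytes: (v>>16)&0xFF=9D, (v>>8)&0xFF=E1, v&0xFF=9C

Answer: 0x9DE19C 9D E1 9C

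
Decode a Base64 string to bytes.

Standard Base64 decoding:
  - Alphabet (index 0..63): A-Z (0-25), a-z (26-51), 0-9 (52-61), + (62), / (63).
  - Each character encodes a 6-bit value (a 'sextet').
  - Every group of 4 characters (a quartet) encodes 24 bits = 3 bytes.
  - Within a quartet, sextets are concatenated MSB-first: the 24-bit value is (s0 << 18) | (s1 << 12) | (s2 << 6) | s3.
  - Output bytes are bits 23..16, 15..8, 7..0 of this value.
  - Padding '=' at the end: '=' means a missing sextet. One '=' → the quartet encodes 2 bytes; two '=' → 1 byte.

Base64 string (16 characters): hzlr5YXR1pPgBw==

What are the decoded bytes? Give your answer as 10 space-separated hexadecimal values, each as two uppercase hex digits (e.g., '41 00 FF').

After char 0 ('h'=33): chars_in_quartet=1 acc=0x21 bytes_emitted=0
After char 1 ('z'=51): chars_in_quartet=2 acc=0x873 bytes_emitted=0
After char 2 ('l'=37): chars_in_quartet=3 acc=0x21CE5 bytes_emitted=0
After char 3 ('r'=43): chars_in_quartet=4 acc=0x87396B -> emit 87 39 6B, reset; bytes_emitted=3
After char 4 ('5'=57): chars_in_quartet=1 acc=0x39 bytes_emitted=3
After char 5 ('Y'=24): chars_in_quartet=2 acc=0xE58 bytes_emitted=3
After char 6 ('X'=23): chars_in_quartet=3 acc=0x39617 bytes_emitted=3
After char 7 ('R'=17): chars_in_quartet=4 acc=0xE585D1 -> emit E5 85 D1, reset; bytes_emitted=6
After char 8 ('1'=53): chars_in_quartet=1 acc=0x35 bytes_emitted=6
After char 9 ('p'=41): chars_in_quartet=2 acc=0xD69 bytes_emitted=6
After char 10 ('P'=15): chars_in_quartet=3 acc=0x35A4F bytes_emitted=6
After char 11 ('g'=32): chars_in_quartet=4 acc=0xD693E0 -> emit D6 93 E0, reset; bytes_emitted=9
After char 12 ('B'=1): chars_in_quartet=1 acc=0x1 bytes_emitted=9
After char 13 ('w'=48): chars_in_quartet=2 acc=0x70 bytes_emitted=9
Padding '==': partial quartet acc=0x70 -> emit 07; bytes_emitted=10

Answer: 87 39 6B E5 85 D1 D6 93 E0 07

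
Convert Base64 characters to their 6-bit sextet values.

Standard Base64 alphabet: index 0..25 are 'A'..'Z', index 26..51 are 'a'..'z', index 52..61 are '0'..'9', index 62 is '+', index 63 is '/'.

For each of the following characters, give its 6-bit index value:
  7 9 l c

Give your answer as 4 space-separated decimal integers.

'7': 0..9 range, 52 + ord('7') − ord('0') = 59
'9': 0..9 range, 52 + ord('9') − ord('0') = 61
'l': a..z range, 26 + ord('l') − ord('a') = 37
'c': a..z range, 26 + ord('c') − ord('a') = 28

Answer: 59 61 37 28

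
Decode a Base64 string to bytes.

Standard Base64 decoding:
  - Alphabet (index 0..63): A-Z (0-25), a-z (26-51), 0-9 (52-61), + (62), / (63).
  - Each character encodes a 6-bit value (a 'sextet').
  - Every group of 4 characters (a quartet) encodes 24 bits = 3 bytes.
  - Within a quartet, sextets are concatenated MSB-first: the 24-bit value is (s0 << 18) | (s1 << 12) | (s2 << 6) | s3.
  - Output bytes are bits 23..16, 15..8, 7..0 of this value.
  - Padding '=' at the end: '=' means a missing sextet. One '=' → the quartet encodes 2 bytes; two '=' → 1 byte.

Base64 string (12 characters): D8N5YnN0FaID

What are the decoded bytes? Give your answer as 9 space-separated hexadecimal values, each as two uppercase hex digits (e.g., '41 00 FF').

Answer: 0F C3 79 62 73 74 15 A2 03

Derivation:
After char 0 ('D'=3): chars_in_quartet=1 acc=0x3 bytes_emitted=0
After char 1 ('8'=60): chars_in_quartet=2 acc=0xFC bytes_emitted=0
After char 2 ('N'=13): chars_in_quartet=3 acc=0x3F0D bytes_emitted=0
After char 3 ('5'=57): chars_in_quartet=4 acc=0xFC379 -> emit 0F C3 79, reset; bytes_emitted=3
After char 4 ('Y'=24): chars_in_quartet=1 acc=0x18 bytes_emitted=3
After char 5 ('n'=39): chars_in_quartet=2 acc=0x627 bytes_emitted=3
After char 6 ('N'=13): chars_in_quartet=3 acc=0x189CD bytes_emitted=3
After char 7 ('0'=52): chars_in_quartet=4 acc=0x627374 -> emit 62 73 74, reset; bytes_emitted=6
After char 8 ('F'=5): chars_in_quartet=1 acc=0x5 bytes_emitted=6
After char 9 ('a'=26): chars_in_quartet=2 acc=0x15A bytes_emitted=6
After char 10 ('I'=8): chars_in_quartet=3 acc=0x5688 bytes_emitted=6
After char 11 ('D'=3): chars_in_quartet=4 acc=0x15A203 -> emit 15 A2 03, reset; bytes_emitted=9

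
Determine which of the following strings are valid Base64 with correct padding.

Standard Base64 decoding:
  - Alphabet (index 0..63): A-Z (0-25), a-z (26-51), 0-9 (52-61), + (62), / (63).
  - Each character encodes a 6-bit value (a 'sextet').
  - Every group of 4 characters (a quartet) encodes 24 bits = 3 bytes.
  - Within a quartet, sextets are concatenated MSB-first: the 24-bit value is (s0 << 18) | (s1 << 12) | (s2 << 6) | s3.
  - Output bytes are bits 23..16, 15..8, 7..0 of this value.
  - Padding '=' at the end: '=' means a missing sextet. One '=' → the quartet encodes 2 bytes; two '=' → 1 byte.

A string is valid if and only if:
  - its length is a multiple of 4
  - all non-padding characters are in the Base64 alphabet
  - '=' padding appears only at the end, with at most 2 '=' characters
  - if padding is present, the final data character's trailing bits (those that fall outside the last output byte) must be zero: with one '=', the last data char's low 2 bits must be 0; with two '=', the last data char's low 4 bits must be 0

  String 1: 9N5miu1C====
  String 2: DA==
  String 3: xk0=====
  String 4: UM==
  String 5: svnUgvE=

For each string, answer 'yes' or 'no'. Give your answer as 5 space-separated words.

Answer: no yes no no yes

Derivation:
String 1: '9N5miu1C====' → invalid (4 pad chars (max 2))
String 2: 'DA==' → valid
String 3: 'xk0=====' → invalid (5 pad chars (max 2))
String 4: 'UM==' → invalid (bad trailing bits)
String 5: 'svnUgvE=' → valid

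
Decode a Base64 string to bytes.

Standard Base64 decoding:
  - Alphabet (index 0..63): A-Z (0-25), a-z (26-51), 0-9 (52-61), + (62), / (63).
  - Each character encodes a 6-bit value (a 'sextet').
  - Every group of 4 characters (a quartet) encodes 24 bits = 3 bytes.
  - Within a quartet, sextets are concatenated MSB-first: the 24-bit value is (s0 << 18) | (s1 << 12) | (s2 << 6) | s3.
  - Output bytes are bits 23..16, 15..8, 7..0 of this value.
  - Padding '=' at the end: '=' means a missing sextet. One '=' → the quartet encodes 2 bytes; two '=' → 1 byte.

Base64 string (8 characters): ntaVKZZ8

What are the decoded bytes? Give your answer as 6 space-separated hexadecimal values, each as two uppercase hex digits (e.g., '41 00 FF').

Answer: 9E D6 95 29 96 7C

Derivation:
After char 0 ('n'=39): chars_in_quartet=1 acc=0x27 bytes_emitted=0
After char 1 ('t'=45): chars_in_quartet=2 acc=0x9ED bytes_emitted=0
After char 2 ('a'=26): chars_in_quartet=3 acc=0x27B5A bytes_emitted=0
After char 3 ('V'=21): chars_in_quartet=4 acc=0x9ED695 -> emit 9E D6 95, reset; bytes_emitted=3
After char 4 ('K'=10): chars_in_quartet=1 acc=0xA bytes_emitted=3
After char 5 ('Z'=25): chars_in_quartet=2 acc=0x299 bytes_emitted=3
After char 6 ('Z'=25): chars_in_quartet=3 acc=0xA659 bytes_emitted=3
After char 7 ('8'=60): chars_in_quartet=4 acc=0x29967C -> emit 29 96 7C, reset; bytes_emitted=6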